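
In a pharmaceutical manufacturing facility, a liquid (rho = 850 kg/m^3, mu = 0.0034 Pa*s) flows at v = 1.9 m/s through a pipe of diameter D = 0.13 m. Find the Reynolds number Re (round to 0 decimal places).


Re = rho * v * D / mu
Re = 850 * 1.9 * 0.13 / 0.0034
Re = 209.95 / 0.0034
Re = 61750


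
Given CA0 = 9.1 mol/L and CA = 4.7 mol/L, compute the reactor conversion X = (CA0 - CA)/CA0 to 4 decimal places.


X = (CA0 - CA) / CA0
X = (9.1 - 4.7) / 9.1
X = 4.4 / 9.1
X = 0.4835


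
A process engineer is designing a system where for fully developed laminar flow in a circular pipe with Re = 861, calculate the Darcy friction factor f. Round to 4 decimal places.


f = 64 / Re
f = 64 / 861
f = 0.0743


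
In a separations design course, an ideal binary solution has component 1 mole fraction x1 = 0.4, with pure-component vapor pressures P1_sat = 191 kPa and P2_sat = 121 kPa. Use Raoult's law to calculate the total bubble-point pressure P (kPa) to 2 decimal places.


P = x1*P1_sat + x2*P2_sat
x2 = 1 - x1 = 1 - 0.4 = 0.6
P = 0.4*191 + 0.6*121
P = 76.4 + 72.6
P = 149.00 kPa


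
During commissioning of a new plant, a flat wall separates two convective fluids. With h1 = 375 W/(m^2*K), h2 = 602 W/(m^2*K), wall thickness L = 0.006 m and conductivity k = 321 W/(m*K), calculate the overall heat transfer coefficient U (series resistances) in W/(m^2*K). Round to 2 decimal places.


1/U = 1/h1 + L/k + 1/h2
1/U = 1/375 + 0.006/321 + 1/602
1/U = 0.0026666667 + 1.86916e-05 + 0.0016611296
1/U = 0.0043464879
U = 230.07 W/(m^2*K)


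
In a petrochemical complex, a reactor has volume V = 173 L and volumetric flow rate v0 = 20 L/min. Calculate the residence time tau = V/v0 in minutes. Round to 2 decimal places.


tau = V / v0
tau = 173 / 20
tau = 8.65 min


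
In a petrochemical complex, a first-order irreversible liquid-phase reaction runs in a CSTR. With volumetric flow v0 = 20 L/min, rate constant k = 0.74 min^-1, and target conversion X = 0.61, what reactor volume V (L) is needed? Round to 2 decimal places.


V = v0 * X / (k * (1 - X))
V = 20 * 0.61 / (0.74 * (1 - 0.61))
V = 12.2 / (0.74 * 0.39)
V = 12.2 / 0.2886
V = 42.27 L


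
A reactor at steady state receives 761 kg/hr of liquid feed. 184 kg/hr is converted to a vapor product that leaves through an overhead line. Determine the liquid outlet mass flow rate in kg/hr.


Steady-state mass balance on the main outlet: F_out = F_in - F_removed
F_out = 761 - 184
F_out = 577 kg/hr


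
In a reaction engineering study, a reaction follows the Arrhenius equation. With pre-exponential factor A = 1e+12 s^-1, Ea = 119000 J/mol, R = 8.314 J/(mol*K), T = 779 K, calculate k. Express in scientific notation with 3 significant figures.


k = A * exp(-Ea/(R*T))
k = 1e+12 * exp(-119000 / (8.314 * 779))
k = 1e+12 * exp(-18.373821)
k = 1.05e+04


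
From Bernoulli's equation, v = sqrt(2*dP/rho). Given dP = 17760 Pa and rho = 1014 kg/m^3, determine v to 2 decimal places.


v = sqrt(2*dP/rho)
v = sqrt(2*17760/1014)
v = sqrt(35.029586)
v = 5.92 m/s


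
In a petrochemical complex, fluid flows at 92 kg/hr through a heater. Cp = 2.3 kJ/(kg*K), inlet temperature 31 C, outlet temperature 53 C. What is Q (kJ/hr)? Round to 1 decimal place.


Q = m_dot * Cp * (T2 - T1)
Q = 92 * 2.3 * (53 - 31)
Q = 92 * 2.3 * 22
Q = 4655.2 kJ/hr


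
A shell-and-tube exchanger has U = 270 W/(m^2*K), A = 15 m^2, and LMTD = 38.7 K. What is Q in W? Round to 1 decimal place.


Q = U * A * LMTD
Q = 270 * 15 * 38.7
Q = 156735.0 W


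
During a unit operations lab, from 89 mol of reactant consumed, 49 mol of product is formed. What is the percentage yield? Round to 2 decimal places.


Yield = (moles product / moles consumed) * 100%
Yield = (49 / 89) * 100
Yield = 0.5506 * 100
Yield = 55.06%


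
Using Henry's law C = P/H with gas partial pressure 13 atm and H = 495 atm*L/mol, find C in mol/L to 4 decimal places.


C = P / H
C = 13 / 495
C = 0.0263 mol/L


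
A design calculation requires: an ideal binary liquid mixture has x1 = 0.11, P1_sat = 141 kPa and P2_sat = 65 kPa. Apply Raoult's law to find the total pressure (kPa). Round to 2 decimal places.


P = x1*P1_sat + x2*P2_sat
x2 = 1 - x1 = 1 - 0.11 = 0.89
P = 0.11*141 + 0.89*65
P = 15.51 + 57.85
P = 73.36 kPa


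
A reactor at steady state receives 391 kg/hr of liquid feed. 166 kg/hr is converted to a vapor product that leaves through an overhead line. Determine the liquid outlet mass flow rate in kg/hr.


Steady-state mass balance on the main outlet: F_out = F_in - F_removed
F_out = 391 - 166
F_out = 225 kg/hr


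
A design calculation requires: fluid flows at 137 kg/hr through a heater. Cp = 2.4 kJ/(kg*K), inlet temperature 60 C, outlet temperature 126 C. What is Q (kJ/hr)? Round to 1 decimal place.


Q = m_dot * Cp * (T2 - T1)
Q = 137 * 2.4 * (126 - 60)
Q = 137 * 2.4 * 66
Q = 21700.8 kJ/hr


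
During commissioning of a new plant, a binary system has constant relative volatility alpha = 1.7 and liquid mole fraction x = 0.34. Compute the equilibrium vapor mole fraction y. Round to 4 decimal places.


y = alpha*x / (1 + (alpha-1)*x)
y = 1.7*0.34 / (1 + (1.7-1)*0.34)
y = 0.578 / (1 + 0.238)
y = 0.578 / 1.238
y = 0.4669


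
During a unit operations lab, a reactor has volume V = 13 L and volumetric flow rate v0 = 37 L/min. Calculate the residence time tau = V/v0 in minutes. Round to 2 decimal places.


tau = V / v0
tau = 13 / 37
tau = 0.35 min


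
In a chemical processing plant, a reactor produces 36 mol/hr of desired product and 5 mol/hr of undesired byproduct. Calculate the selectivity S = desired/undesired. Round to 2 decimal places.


S = desired product rate / undesired product rate
S = 36 / 5
S = 7.20


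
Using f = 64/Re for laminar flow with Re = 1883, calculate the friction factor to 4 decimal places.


f = 64 / Re
f = 64 / 1883
f = 0.0340


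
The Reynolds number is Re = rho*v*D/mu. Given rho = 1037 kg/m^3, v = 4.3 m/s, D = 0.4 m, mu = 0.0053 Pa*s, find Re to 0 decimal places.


Re = rho * v * D / mu
Re = 1037 * 4.3 * 0.4 / 0.0053
Re = 1783.64 / 0.0053
Re = 336536


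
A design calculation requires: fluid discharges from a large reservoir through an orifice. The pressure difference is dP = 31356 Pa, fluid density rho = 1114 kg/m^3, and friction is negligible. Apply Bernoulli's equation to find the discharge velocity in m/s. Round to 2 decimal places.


v = sqrt(2*dP/rho)
v = sqrt(2*31356/1114)
v = sqrt(56.294434)
v = 7.50 m/s


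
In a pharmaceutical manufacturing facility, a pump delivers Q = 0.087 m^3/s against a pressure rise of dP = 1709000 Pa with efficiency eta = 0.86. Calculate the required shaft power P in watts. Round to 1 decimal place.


P = Q * dP / eta
P = 0.087 * 1709000 / 0.86
P = 148683.0 / 0.86
P = 172887.2 W


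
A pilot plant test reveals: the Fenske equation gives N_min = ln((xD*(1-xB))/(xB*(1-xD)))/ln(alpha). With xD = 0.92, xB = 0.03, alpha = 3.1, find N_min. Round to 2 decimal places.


N_min = ln((xD*(1-xB))/(xB*(1-xD))) / ln(alpha)
Numerator inside ln: 0.8924 / 0.0024 = 371.833333
ln(371.833333) = 5.918446
ln(alpha) = ln(3.1) = 1.131402
N_min = 5.918446 / 1.131402 = 5.23


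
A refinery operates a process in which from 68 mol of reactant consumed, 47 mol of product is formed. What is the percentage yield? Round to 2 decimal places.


Yield = (moles product / moles consumed) * 100%
Yield = (47 / 68) * 100
Yield = 0.6912 * 100
Yield = 69.12%


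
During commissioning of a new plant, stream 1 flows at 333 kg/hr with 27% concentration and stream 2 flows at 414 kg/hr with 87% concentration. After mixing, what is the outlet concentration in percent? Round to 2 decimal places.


Mass balance on solute: F1*x1 + F2*x2 = F3*x3
F3 = F1 + F2 = 333 + 414 = 747 kg/hr
x3 = (F1*x1 + F2*x2)/F3
x3 = (333*0.27 + 414*0.87) / 747
x3 = 60.25%


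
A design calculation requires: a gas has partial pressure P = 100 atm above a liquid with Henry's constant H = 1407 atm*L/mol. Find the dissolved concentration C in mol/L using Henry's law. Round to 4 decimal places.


C = P / H
C = 100 / 1407
C = 0.0711 mol/L


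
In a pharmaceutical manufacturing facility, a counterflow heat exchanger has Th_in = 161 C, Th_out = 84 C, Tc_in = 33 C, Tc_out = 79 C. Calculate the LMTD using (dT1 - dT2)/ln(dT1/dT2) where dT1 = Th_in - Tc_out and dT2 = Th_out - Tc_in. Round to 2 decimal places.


dT1 = Th_in - Tc_out = 161 - 79 = 82
dT2 = Th_out - Tc_in = 84 - 33 = 51
LMTD = (dT1 - dT2) / ln(dT1/dT2)
LMTD = (82 - 51) / ln(82/51)
LMTD = 65.28 K


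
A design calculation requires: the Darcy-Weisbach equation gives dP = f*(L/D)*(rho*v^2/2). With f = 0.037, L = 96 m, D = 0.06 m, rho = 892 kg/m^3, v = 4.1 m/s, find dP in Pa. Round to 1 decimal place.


dP = f * (L/D) * (rho*v^2/2)
dP = 0.037 * (96/0.06) * (892*4.1^2/2)
L/D = 1600.0
rho*v^2/2 = 892*16.81/2 = 7497.26
dP = 0.037 * 1600.0 * 7497.26
dP = 443837.8 Pa


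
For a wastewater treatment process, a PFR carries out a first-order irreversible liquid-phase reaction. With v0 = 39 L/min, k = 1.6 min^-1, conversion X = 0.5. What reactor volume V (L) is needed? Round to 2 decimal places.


V = (v0/k) * ln(1/(1-X))
V = (39/1.6) * ln(1/(1-0.5))
V = 24.375 * ln(2.0)
V = 24.375 * 0.693147
V = 16.90 L


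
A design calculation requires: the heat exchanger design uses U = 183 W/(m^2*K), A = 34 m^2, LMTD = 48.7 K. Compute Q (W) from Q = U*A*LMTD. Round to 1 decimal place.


Q = U * A * LMTD
Q = 183 * 34 * 48.7
Q = 303011.4 W


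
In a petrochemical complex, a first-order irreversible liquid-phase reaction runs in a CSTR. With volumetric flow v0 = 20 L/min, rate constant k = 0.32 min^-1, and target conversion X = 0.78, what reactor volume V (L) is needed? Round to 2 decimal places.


V = v0 * X / (k * (1 - X))
V = 20 * 0.78 / (0.32 * (1 - 0.78))
V = 15.6 / (0.32 * 0.22)
V = 15.6 / 0.0704
V = 221.59 L


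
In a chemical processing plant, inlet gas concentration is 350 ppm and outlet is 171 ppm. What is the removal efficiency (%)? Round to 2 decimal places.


Efficiency = (G_in - G_out) / G_in * 100%
Efficiency = (350 - 171) / 350 * 100
Efficiency = 179 / 350 * 100
Efficiency = 51.14%


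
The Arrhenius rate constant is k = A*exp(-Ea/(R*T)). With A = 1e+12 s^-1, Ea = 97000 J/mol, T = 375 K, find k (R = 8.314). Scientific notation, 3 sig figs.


k = A * exp(-Ea/(R*T))
k = 1e+12 * exp(-97000 / (8.314 * 375))
k = 1e+12 * exp(-31.11218)
k = 3.08e-02


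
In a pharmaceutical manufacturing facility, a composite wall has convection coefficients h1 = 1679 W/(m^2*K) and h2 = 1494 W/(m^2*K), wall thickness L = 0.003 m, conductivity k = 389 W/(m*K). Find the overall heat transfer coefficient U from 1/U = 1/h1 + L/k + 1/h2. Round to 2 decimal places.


1/U = 1/h1 + L/k + 1/h2
1/U = 1/1679 + 0.003/389 + 1/1494
1/U = 0.0005955926 + 7.7121e-06 + 0.000669344
1/U = 0.0012726487
U = 785.76 W/(m^2*K)


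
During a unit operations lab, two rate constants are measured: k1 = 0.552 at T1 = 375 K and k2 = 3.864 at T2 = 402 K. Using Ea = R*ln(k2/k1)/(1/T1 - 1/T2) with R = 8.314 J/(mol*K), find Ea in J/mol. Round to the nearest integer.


Ea = R * ln(k2/k1) / (1/T1 - 1/T2)
ln(k2/k1) = ln(3.864/0.552) = 1.9459101
1/T1 - 1/T2 = 1/375 - 1/402 = 0.000179104478
Ea = 8.314 * 1.9459101 / 0.000179104478
Ea = 90329 J/mol


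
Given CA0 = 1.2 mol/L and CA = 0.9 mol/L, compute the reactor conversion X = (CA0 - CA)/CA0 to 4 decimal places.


X = (CA0 - CA) / CA0
X = (1.2 - 0.9) / 1.2
X = 0.3 / 1.2
X = 0.2500


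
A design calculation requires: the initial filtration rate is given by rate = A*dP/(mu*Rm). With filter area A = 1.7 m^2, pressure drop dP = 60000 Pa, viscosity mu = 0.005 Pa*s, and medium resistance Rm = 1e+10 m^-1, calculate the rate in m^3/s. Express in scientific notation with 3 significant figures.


rate = A * dP / (mu * Rm)
rate = 1.7 * 60000 / (0.005 * 1e+10)
rate = 102000.0 / 5.000e+07
rate = 2.04e-03 m^3/s


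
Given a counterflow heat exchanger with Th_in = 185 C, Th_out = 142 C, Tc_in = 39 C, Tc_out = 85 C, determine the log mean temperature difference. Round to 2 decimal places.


dT1 = Th_in - Tc_out = 185 - 85 = 100
dT2 = Th_out - Tc_in = 142 - 39 = 103
LMTD = (dT1 - dT2) / ln(dT1/dT2)
LMTD = (100 - 103) / ln(100/103)
LMTD = 101.49 K


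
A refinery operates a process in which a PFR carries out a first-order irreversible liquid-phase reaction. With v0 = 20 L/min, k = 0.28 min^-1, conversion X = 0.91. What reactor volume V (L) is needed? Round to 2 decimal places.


V = (v0/k) * ln(1/(1-X))
V = (20/0.28) * ln(1/(1-0.91))
V = 71.428571 * ln(11.111111)
V = 71.428571 * 2.407946
V = 172.00 L


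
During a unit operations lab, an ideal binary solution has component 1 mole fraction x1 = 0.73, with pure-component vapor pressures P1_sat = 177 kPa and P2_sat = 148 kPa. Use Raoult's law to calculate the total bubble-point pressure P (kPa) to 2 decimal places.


P = x1*P1_sat + x2*P2_sat
x2 = 1 - x1 = 1 - 0.73 = 0.27
P = 0.73*177 + 0.27*148
P = 129.21 + 39.96
P = 169.17 kPa


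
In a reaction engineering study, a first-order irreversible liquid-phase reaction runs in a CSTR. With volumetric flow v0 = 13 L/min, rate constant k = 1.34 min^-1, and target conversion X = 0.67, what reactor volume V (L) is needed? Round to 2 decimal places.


V = v0 * X / (k * (1 - X))
V = 13 * 0.67 / (1.34 * (1 - 0.67))
V = 8.71 / (1.34 * 0.33)
V = 8.71 / 0.4422
V = 19.70 L


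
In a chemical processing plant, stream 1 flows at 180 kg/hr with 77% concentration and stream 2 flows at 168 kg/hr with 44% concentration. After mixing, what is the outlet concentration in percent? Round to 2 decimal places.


Mass balance on solute: F1*x1 + F2*x2 = F3*x3
F3 = F1 + F2 = 180 + 168 = 348 kg/hr
x3 = (F1*x1 + F2*x2)/F3
x3 = (180*0.77 + 168*0.44) / 348
x3 = 61.07%


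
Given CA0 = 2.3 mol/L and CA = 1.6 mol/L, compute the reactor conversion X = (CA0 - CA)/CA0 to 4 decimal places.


X = (CA0 - CA) / CA0
X = (2.3 - 1.6) / 2.3
X = 0.7 / 2.3
X = 0.3043


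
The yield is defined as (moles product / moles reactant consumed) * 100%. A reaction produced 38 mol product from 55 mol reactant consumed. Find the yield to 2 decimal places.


Yield = (moles product / moles consumed) * 100%
Yield = (38 / 55) * 100
Yield = 0.6909 * 100
Yield = 69.09%


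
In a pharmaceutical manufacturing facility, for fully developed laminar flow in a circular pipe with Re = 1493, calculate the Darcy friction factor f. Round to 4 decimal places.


f = 64 / Re
f = 64 / 1493
f = 0.0429


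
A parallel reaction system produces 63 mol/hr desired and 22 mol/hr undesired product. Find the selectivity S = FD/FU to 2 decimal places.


S = desired product rate / undesired product rate
S = 63 / 22
S = 2.86


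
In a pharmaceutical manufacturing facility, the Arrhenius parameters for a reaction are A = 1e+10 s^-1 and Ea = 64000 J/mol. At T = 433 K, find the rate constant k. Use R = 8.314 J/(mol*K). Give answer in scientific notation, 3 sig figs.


k = A * exp(-Ea/(R*T))
k = 1e+10 * exp(-64000 / (8.314 * 433))
k = 1e+10 * exp(-17.777965)
k = 1.90e+02


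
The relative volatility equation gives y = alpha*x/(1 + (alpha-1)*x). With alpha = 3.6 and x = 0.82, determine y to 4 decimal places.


y = alpha*x / (1 + (alpha-1)*x)
y = 3.6*0.82 / (1 + (3.6-1)*0.82)
y = 2.952 / (1 + 2.132)
y = 2.952 / 3.132
y = 0.9425


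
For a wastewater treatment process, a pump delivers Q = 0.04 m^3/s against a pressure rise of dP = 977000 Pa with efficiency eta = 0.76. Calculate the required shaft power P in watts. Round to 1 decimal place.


P = Q * dP / eta
P = 0.04 * 977000 / 0.76
P = 39080.0 / 0.76
P = 51421.1 W


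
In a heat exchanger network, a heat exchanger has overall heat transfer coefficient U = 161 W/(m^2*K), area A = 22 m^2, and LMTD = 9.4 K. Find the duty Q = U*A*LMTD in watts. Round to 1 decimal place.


Q = U * A * LMTD
Q = 161 * 22 * 9.4
Q = 33294.8 W


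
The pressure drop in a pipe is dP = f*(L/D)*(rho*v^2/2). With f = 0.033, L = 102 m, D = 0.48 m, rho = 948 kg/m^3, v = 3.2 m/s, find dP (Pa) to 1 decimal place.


dP = f * (L/D) * (rho*v^2/2)
dP = 0.033 * (102/0.48) * (948*3.2^2/2)
L/D = 212.5
rho*v^2/2 = 948*10.24/2 = 4853.76
dP = 0.033 * 212.5 * 4853.76
dP = 34037.0 Pa


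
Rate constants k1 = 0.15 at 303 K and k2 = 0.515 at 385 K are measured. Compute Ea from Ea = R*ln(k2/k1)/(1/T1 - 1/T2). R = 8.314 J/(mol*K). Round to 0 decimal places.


Ea = R * ln(k2/k1) / (1/T1 - 1/T2)
ln(k2/k1) = ln(0.515/0.15) = 1.2335316
1/T1 - 1/T2 = 1/303 - 1/385 = 0.000702927436
Ea = 8.314 * 1.2335316 / 0.000702927436
Ea = 14590 J/mol


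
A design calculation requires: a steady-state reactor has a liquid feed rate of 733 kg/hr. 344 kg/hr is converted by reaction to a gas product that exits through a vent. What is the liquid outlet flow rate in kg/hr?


Steady-state mass balance on the main outlet: F_out = F_in - F_removed
F_out = 733 - 344
F_out = 389 kg/hr


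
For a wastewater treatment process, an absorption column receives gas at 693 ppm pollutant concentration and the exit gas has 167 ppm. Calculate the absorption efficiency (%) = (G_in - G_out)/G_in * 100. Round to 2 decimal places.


Efficiency = (G_in - G_out) / G_in * 100%
Efficiency = (693 - 167) / 693 * 100
Efficiency = 526 / 693 * 100
Efficiency = 75.90%


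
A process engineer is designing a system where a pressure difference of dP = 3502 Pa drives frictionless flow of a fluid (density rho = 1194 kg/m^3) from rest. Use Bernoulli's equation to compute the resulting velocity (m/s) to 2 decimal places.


v = sqrt(2*dP/rho)
v = sqrt(2*3502/1194)
v = sqrt(5.865997)
v = 2.42 m/s


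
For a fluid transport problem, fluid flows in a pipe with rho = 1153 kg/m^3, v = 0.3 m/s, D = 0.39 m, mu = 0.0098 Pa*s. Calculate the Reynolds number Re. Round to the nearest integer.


Re = rho * v * D / mu
Re = 1153 * 0.3 * 0.39 / 0.0098
Re = 134.901 / 0.0098
Re = 13765


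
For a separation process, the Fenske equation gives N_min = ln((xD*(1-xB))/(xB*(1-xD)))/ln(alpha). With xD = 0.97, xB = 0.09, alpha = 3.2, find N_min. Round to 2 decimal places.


N_min = ln((xD*(1-xB))/(xB*(1-xD))) / ln(alpha)
Numerator inside ln: 0.8827 / 0.0027 = 326.925926
ln(326.925926) = 5.789734
ln(alpha) = ln(3.2) = 1.163151
N_min = 5.789734 / 1.163151 = 4.98


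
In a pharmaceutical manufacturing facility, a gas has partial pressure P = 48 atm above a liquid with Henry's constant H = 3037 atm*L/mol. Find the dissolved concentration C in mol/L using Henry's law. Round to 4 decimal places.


C = P / H
C = 48 / 3037
C = 0.0158 mol/L


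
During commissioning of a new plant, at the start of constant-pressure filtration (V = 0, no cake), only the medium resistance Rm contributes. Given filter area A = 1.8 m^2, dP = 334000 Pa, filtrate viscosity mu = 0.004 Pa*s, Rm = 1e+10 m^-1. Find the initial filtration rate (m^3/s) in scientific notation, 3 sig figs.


rate = A * dP / (mu * Rm)
rate = 1.8 * 334000 / (0.004 * 1e+10)
rate = 601200.0 / 4.000e+07
rate = 1.50e-02 m^3/s


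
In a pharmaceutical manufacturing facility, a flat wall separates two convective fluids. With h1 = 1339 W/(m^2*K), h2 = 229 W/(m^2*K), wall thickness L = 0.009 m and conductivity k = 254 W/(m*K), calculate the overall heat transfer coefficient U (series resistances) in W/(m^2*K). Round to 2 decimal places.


1/U = 1/h1 + L/k + 1/h2
1/U = 1/1339 + 0.009/254 + 1/229
1/U = 0.000746826 + 3.54331e-05 + 0.0043668122
1/U = 0.0051490713
U = 194.21 W/(m^2*K)


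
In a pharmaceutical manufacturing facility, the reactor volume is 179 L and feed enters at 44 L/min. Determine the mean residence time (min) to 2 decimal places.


tau = V / v0
tau = 179 / 44
tau = 4.07 min


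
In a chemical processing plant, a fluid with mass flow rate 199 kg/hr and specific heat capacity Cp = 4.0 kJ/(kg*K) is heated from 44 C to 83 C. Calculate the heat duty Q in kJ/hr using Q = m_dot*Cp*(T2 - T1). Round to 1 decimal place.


Q = m_dot * Cp * (T2 - T1)
Q = 199 * 4.0 * (83 - 44)
Q = 199 * 4.0 * 39
Q = 31044.0 kJ/hr


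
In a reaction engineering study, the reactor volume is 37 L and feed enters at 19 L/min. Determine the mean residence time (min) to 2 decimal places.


tau = V / v0
tau = 37 / 19
tau = 1.95 min


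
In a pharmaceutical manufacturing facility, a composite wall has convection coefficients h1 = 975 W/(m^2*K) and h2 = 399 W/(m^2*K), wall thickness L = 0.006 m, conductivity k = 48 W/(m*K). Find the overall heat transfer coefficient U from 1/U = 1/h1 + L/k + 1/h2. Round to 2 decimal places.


1/U = 1/h1 + L/k + 1/h2
1/U = 1/975 + 0.006/48 + 1/399
1/U = 0.001025641 + 0.000125 + 0.0025062657
1/U = 0.0036569067
U = 273.46 W/(m^2*K)


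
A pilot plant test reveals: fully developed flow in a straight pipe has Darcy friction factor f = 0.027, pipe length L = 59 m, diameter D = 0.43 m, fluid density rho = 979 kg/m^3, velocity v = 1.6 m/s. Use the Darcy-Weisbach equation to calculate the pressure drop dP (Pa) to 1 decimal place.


dP = f * (L/D) * (rho*v^2/2)
dP = 0.027 * (59/0.43) * (979*1.6^2/2)
L/D = 137.20930233
rho*v^2/2 = 979*2.56/2 = 1253.12
dP = 0.027 * 137.20930233 * 1253.12
dP = 4642.4 Pa


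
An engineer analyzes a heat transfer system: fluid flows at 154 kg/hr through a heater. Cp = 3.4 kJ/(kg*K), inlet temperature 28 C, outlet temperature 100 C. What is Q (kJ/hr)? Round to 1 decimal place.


Q = m_dot * Cp * (T2 - T1)
Q = 154 * 3.4 * (100 - 28)
Q = 154 * 3.4 * 72
Q = 37699.2 kJ/hr


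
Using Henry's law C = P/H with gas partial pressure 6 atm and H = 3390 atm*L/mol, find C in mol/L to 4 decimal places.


C = P / H
C = 6 / 3390
C = 0.0018 mol/L


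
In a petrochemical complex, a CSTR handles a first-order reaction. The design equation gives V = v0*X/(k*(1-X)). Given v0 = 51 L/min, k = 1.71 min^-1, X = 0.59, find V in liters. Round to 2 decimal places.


V = v0 * X / (k * (1 - X))
V = 51 * 0.59 / (1.71 * (1 - 0.59))
V = 30.09 / (1.71 * 0.41)
V = 30.09 / 0.7011
V = 42.92 L


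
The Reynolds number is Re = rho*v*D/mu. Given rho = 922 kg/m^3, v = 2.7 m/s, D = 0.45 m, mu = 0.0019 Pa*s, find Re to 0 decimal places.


Re = rho * v * D / mu
Re = 922 * 2.7 * 0.45 / 0.0019
Re = 1120.23 / 0.0019
Re = 589595


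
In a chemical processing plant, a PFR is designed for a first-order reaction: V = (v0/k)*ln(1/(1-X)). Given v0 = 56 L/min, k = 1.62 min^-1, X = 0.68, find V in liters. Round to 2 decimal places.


V = (v0/k) * ln(1/(1-X))
V = (56/1.62) * ln(1/(1-0.68))
V = 34.567901 * ln(3.125)
V = 34.567901 * 1.139434
V = 39.39 L


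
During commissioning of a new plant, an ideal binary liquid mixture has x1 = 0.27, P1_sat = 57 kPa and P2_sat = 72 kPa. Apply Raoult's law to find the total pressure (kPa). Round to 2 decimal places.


P = x1*P1_sat + x2*P2_sat
x2 = 1 - x1 = 1 - 0.27 = 0.73
P = 0.27*57 + 0.73*72
P = 15.39 + 52.56
P = 67.95 kPa


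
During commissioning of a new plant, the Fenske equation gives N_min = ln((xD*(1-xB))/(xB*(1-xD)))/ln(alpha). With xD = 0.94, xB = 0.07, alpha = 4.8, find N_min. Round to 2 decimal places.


N_min = ln((xD*(1-xB))/(xB*(1-xD))) / ln(alpha)
Numerator inside ln: 0.8742 / 0.0042 = 208.142857
ln(208.142857) = 5.338225
ln(alpha) = ln(4.8) = 1.568616
N_min = 5.338225 / 1.568616 = 3.40


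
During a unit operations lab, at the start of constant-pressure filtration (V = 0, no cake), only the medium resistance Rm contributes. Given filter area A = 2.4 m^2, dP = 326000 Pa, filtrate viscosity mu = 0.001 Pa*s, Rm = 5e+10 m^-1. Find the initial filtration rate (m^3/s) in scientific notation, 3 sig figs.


rate = A * dP / (mu * Rm)
rate = 2.4 * 326000 / (0.001 * 5e+10)
rate = 782400.0 / 5.000e+07
rate = 1.56e-02 m^3/s


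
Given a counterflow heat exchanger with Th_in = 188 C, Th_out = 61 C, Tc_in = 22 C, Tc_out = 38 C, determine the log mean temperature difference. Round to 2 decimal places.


dT1 = Th_in - Tc_out = 188 - 38 = 150
dT2 = Th_out - Tc_in = 61 - 22 = 39
LMTD = (dT1 - dT2) / ln(dT1/dT2)
LMTD = (150 - 39) / ln(150/39)
LMTD = 82.40 K


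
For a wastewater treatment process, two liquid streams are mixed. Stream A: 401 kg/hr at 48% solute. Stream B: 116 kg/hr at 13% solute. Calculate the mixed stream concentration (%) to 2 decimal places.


Mass balance on solute: F1*x1 + F2*x2 = F3*x3
F3 = F1 + F2 = 401 + 116 = 517 kg/hr
x3 = (F1*x1 + F2*x2)/F3
x3 = (401*0.48 + 116*0.13) / 517
x3 = 40.15%


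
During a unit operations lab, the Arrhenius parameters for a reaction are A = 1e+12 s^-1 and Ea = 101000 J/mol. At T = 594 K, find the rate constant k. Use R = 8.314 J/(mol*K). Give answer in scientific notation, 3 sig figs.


k = A * exp(-Ea/(R*T))
k = 1e+12 * exp(-101000 / (8.314 * 594))
k = 1e+12 * exp(-20.451488)
k = 1.31e+03


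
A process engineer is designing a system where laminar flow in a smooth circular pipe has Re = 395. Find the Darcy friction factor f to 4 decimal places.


f = 64 / Re
f = 64 / 395
f = 0.1620


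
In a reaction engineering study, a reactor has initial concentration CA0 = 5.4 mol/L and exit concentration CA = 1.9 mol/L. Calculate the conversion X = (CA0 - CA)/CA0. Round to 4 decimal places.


X = (CA0 - CA) / CA0
X = (5.4 - 1.9) / 5.4
X = 3.5 / 5.4
X = 0.6481


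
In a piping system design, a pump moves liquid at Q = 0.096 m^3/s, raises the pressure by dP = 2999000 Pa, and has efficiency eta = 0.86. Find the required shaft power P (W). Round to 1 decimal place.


P = Q * dP / eta
P = 0.096 * 2999000 / 0.86
P = 287904.0 / 0.86
P = 334772.1 W


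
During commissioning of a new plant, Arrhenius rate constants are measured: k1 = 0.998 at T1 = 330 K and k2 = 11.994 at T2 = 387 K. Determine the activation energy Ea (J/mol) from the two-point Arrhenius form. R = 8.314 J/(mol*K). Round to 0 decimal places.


Ea = R * ln(k2/k1) / (1/T1 - 1/T2)
ln(k2/k1) = ln(11.994/0.998) = 2.4864085
1/T1 - 1/T2 = 1/330 - 1/387 = 0.000446323702
Ea = 8.314 * 2.4864085 / 0.000446323702
Ea = 46316 J/mol


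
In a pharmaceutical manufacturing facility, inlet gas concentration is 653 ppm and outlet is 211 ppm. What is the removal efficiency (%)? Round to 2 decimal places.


Efficiency = (G_in - G_out) / G_in * 100%
Efficiency = (653 - 211) / 653 * 100
Efficiency = 442 / 653 * 100
Efficiency = 67.69%


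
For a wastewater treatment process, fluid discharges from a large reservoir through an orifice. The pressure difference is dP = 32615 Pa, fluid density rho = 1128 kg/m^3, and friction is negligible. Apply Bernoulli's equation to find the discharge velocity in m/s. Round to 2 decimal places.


v = sqrt(2*dP/rho)
v = sqrt(2*32615/1128)
v = sqrt(57.828014)
v = 7.60 m/s


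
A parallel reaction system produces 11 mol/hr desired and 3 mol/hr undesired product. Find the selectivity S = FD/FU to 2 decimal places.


S = desired product rate / undesired product rate
S = 11 / 3
S = 3.67


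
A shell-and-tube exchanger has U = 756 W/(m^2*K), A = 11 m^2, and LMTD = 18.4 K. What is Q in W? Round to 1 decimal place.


Q = U * A * LMTD
Q = 756 * 11 * 18.4
Q = 153014.4 W


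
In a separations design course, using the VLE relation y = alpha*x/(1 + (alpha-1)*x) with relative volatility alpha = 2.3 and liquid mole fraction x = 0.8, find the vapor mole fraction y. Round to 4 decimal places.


y = alpha*x / (1 + (alpha-1)*x)
y = 2.3*0.8 / (1 + (2.3-1)*0.8)
y = 1.84 / (1 + 1.04)
y = 1.84 / 2.04
y = 0.9020


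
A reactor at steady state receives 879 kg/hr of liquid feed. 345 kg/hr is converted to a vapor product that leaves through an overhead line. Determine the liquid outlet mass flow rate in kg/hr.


Steady-state mass balance on the main outlet: F_out = F_in - F_removed
F_out = 879 - 345
F_out = 534 kg/hr


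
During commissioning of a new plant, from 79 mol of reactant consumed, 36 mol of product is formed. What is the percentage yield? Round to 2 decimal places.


Yield = (moles product / moles consumed) * 100%
Yield = (36 / 79) * 100
Yield = 0.4557 * 100
Yield = 45.57%


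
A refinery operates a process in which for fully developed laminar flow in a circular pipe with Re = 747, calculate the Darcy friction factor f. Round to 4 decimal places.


f = 64 / Re
f = 64 / 747
f = 0.0857


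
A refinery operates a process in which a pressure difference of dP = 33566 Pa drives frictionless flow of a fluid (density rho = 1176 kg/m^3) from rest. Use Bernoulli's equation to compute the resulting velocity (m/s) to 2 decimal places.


v = sqrt(2*dP/rho)
v = sqrt(2*33566/1176)
v = sqrt(57.085034)
v = 7.56 m/s


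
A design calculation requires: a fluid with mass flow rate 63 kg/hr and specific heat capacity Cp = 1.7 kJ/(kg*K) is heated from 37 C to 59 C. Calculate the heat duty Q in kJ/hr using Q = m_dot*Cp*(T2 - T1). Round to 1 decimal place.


Q = m_dot * Cp * (T2 - T1)
Q = 63 * 1.7 * (59 - 37)
Q = 63 * 1.7 * 22
Q = 2356.2 kJ/hr


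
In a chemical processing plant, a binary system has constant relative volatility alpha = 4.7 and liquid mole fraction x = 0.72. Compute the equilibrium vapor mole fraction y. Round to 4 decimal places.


y = alpha*x / (1 + (alpha-1)*x)
y = 4.7*0.72 / (1 + (4.7-1)*0.72)
y = 3.384 / (1 + 2.664)
y = 3.384 / 3.664
y = 0.9236


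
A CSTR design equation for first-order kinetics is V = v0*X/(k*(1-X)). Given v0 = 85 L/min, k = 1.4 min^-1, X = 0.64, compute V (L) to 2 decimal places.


V = v0 * X / (k * (1 - X))
V = 85 * 0.64 / (1.4 * (1 - 0.64))
V = 54.4 / (1.4 * 0.36)
V = 54.4 / 0.504
V = 107.94 L


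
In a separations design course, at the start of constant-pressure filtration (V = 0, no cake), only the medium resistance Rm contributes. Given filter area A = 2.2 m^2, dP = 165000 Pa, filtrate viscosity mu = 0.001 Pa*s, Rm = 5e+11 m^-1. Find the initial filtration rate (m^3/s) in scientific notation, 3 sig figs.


rate = A * dP / (mu * Rm)
rate = 2.2 * 165000 / (0.001 * 5e+11)
rate = 363000.0 / 5.000e+08
rate = 7.26e-04 m^3/s


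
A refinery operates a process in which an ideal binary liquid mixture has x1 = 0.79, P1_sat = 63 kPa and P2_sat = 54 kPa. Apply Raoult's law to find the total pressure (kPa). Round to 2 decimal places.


P = x1*P1_sat + x2*P2_sat
x2 = 1 - x1 = 1 - 0.79 = 0.21
P = 0.79*63 + 0.21*54
P = 49.77 + 11.34
P = 61.11 kPa


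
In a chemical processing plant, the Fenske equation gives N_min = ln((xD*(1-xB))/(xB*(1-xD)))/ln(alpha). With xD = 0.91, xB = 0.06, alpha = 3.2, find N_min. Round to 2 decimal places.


N_min = ln((xD*(1-xB))/(xB*(1-xD))) / ln(alpha)
Numerator inside ln: 0.8554 / 0.0054 = 158.407407
ln(158.407407) = 5.06517
ln(alpha) = ln(3.2) = 1.163151
N_min = 5.06517 / 1.163151 = 4.35


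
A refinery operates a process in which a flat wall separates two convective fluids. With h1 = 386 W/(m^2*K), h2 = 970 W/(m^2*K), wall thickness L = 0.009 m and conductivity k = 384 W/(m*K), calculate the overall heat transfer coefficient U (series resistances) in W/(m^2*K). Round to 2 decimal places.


1/U = 1/h1 + L/k + 1/h2
1/U = 1/386 + 0.009/384 + 1/970
1/U = 0.0025906736 + 2.34375e-05 + 0.0010309278
1/U = 0.0036450389
U = 274.35 W/(m^2*K)


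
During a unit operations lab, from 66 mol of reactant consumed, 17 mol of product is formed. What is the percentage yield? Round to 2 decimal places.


Yield = (moles product / moles consumed) * 100%
Yield = (17 / 66) * 100
Yield = 0.2576 * 100
Yield = 25.76%


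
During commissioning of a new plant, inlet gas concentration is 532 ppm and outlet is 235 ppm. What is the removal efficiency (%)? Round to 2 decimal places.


Efficiency = (G_in - G_out) / G_in * 100%
Efficiency = (532 - 235) / 532 * 100
Efficiency = 297 / 532 * 100
Efficiency = 55.83%


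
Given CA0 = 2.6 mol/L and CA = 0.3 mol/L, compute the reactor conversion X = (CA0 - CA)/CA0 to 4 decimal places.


X = (CA0 - CA) / CA0
X = (2.6 - 0.3) / 2.6
X = 2.3 / 2.6
X = 0.8846


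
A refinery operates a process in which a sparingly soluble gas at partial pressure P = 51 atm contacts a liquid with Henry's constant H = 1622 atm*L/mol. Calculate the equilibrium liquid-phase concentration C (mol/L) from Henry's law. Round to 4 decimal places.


C = P / H
C = 51 / 1622
C = 0.0314 mol/L


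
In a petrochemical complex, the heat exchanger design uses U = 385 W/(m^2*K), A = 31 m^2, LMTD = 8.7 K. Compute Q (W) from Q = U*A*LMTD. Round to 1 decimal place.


Q = U * A * LMTD
Q = 385 * 31 * 8.7
Q = 103834.5 W


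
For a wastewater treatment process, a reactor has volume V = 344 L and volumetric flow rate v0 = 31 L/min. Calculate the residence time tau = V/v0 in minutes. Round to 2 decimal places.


tau = V / v0
tau = 344 / 31
tau = 11.10 min


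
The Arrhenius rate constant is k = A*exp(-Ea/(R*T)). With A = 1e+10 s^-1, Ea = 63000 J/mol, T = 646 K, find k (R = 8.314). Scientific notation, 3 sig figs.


k = A * exp(-Ea/(R*T))
k = 1e+10 * exp(-63000 / (8.314 * 646))
k = 1e+10 * exp(-11.73)
k = 8.05e+04


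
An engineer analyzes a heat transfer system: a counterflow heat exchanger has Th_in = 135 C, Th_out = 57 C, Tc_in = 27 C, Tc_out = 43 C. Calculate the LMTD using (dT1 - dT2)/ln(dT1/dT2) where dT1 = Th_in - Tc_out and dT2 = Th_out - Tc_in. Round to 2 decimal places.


dT1 = Th_in - Tc_out = 135 - 43 = 92
dT2 = Th_out - Tc_in = 57 - 27 = 30
LMTD = (dT1 - dT2) / ln(dT1/dT2)
LMTD = (92 - 30) / ln(92/30)
LMTD = 55.33 K


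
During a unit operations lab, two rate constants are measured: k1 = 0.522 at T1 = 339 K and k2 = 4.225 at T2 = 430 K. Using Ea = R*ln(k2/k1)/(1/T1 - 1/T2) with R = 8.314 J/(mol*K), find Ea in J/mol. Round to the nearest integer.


Ea = R * ln(k2/k1) / (1/T1 - 1/T2)
ln(k2/k1) = ln(4.225/0.522) = 2.091107
1/T1 - 1/T2 = 1/339 - 1/430 = 0.000624271112
Ea = 8.314 * 2.091107 / 0.000624271112
Ea = 27849 J/mol


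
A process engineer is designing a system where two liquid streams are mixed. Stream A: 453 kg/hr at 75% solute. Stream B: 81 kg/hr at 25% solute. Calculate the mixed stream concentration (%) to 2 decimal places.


Mass balance on solute: F1*x1 + F2*x2 = F3*x3
F3 = F1 + F2 = 453 + 81 = 534 kg/hr
x3 = (F1*x1 + F2*x2)/F3
x3 = (453*0.75 + 81*0.25) / 534
x3 = 67.42%


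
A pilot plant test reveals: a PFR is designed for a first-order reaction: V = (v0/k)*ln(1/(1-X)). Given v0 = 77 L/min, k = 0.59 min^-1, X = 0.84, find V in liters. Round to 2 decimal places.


V = (v0/k) * ln(1/(1-X))
V = (77/0.59) * ln(1/(1-0.84))
V = 130.508475 * ln(6.25)
V = 130.508475 * 1.832581
V = 239.17 L


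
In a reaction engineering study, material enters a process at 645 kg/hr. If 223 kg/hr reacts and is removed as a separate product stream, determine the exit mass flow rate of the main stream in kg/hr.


Steady-state mass balance on the main outlet: F_out = F_in - F_removed
F_out = 645 - 223
F_out = 422 kg/hr


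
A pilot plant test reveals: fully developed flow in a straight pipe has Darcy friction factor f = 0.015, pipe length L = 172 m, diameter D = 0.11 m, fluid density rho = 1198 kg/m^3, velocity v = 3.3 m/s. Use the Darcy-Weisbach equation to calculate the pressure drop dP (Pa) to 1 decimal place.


dP = f * (L/D) * (rho*v^2/2)
dP = 0.015 * (172/0.11) * (1198*3.3^2/2)
L/D = 1563.63636364
rho*v^2/2 = 1198*10.89/2 = 6523.11
dP = 0.015 * 1563.63636364 * 6523.11
dP = 152996.6 Pa


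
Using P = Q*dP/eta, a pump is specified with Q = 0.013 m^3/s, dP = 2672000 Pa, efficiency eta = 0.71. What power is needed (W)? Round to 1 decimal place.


P = Q * dP / eta
P = 0.013 * 2672000 / 0.71
P = 34736.0 / 0.71
P = 48923.9 W


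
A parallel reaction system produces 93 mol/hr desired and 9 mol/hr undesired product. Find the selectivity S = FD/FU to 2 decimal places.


S = desired product rate / undesired product rate
S = 93 / 9
S = 10.33


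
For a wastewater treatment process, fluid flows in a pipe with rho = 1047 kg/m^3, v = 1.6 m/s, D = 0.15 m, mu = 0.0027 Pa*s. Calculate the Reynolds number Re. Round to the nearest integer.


Re = rho * v * D / mu
Re = 1047 * 1.6 * 0.15 / 0.0027
Re = 251.28 / 0.0027
Re = 93067


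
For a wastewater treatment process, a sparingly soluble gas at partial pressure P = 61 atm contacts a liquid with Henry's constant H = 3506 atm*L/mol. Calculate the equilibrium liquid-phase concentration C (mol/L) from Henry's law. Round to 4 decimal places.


C = P / H
C = 61 / 3506
C = 0.0174 mol/L


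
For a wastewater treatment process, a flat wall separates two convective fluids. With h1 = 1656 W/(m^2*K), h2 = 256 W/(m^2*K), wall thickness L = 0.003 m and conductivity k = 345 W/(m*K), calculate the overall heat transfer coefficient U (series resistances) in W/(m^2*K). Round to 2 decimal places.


1/U = 1/h1 + L/k + 1/h2
1/U = 1/1656 + 0.003/345 + 1/256
1/U = 0.0006038647 + 8.6957e-06 + 0.00390625
1/U = 0.0045188104
U = 221.30 W/(m^2*K)


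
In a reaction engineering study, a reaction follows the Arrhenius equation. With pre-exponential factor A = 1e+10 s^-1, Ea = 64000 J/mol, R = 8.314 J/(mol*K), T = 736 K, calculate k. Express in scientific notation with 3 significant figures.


k = A * exp(-Ea/(R*T))
k = 1e+10 * exp(-64000 / (8.314 * 736))
k = 1e+10 * exp(-10.459048)
k = 2.87e+05


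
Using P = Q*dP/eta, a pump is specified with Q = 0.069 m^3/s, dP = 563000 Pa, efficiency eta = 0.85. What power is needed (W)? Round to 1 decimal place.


P = Q * dP / eta
P = 0.069 * 563000 / 0.85
P = 38847.0 / 0.85
P = 45702.4 W


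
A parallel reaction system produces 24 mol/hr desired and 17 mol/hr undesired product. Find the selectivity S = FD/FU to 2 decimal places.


S = desired product rate / undesired product rate
S = 24 / 17
S = 1.41


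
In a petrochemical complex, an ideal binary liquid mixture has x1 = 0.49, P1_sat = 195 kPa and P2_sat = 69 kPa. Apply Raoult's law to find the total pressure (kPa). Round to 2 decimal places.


P = x1*P1_sat + x2*P2_sat
x2 = 1 - x1 = 1 - 0.49 = 0.51
P = 0.49*195 + 0.51*69
P = 95.55 + 35.19
P = 130.74 kPa


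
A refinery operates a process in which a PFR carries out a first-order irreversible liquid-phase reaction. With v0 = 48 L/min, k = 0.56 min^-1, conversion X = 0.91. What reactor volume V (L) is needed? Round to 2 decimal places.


V = (v0/k) * ln(1/(1-X))
V = (48/0.56) * ln(1/(1-0.91))
V = 85.714286 * ln(11.111111)
V = 85.714286 * 2.407946
V = 206.40 L


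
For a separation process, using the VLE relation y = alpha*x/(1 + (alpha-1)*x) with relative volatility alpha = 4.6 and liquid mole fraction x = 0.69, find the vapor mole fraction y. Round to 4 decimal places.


y = alpha*x / (1 + (alpha-1)*x)
y = 4.6*0.69 / (1 + (4.6-1)*0.69)
y = 3.174 / (1 + 2.484)
y = 3.174 / 3.484
y = 0.9110


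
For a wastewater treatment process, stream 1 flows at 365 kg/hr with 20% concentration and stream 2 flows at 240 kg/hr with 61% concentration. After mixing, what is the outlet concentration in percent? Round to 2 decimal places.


Mass balance on solute: F1*x1 + F2*x2 = F3*x3
F3 = F1 + F2 = 365 + 240 = 605 kg/hr
x3 = (F1*x1 + F2*x2)/F3
x3 = (365*0.2 + 240*0.61) / 605
x3 = 36.26%


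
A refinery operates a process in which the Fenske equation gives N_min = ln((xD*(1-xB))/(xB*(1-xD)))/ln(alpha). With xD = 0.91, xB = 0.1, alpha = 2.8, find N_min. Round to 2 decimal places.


N_min = ln((xD*(1-xB))/(xB*(1-xD))) / ln(alpha)
Numerator inside ln: 0.819 / 0.009 = 91.0
ln(91.0) = 4.51086
ln(alpha) = ln(2.8) = 1.029619
N_min = 4.51086 / 1.029619 = 4.38


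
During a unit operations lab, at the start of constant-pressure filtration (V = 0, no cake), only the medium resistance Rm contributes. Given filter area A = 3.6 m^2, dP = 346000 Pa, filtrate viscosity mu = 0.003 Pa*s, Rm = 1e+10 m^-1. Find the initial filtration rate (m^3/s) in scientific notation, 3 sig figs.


rate = A * dP / (mu * Rm)
rate = 3.6 * 346000 / (0.003 * 1e+10)
rate = 1245600.0 / 3.000e+07
rate = 4.15e-02 m^3/s


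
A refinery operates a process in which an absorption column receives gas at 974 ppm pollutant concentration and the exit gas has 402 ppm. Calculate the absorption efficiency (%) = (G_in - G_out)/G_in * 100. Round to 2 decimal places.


Efficiency = (G_in - G_out) / G_in * 100%
Efficiency = (974 - 402) / 974 * 100
Efficiency = 572 / 974 * 100
Efficiency = 58.73%
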